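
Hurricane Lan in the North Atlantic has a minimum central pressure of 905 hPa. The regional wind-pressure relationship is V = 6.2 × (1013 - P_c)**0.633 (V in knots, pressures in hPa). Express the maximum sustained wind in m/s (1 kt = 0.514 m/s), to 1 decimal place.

ΔP = 1013 − 905 = 108 hPa.
V ≈ 6.2 × 108^0.633 = 6.2 × 19.371 ≈ 120.102 kt.
120.102 × 0.514 ≈ 61.73 m/s → 61.7 m/s.

61.7 m/s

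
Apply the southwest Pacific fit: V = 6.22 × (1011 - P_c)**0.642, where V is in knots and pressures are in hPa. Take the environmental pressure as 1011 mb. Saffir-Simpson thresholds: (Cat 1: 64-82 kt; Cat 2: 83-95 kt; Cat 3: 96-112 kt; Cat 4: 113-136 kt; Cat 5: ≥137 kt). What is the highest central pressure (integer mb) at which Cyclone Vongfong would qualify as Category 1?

973 mb

Category 1 begins at V = 64 kt.
Required ΔP = (64/6.22)^(1/0.642) = 10.289^1.558 ≈ 37.75 mb.
P_c ≤ 1011 − 37.75 = 973.25, so the highest integer P_c is 973 mb.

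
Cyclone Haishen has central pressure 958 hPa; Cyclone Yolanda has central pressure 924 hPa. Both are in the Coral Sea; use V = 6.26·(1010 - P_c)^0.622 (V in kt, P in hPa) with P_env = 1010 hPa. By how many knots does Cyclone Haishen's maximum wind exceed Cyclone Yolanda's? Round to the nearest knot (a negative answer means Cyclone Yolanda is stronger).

Cyclone Haishen: ΔP = 52; V ≈ 6.26 × 52^0.622 ≈ 73.10 kt.
Cyclone Yolanda: ΔP = 86; V ≈ 6.26 × 86^0.622 ≈ 99.96 kt.
Difference ≈ 73.10 − 99.96 = -26.86 → -27 kt.

-27 kt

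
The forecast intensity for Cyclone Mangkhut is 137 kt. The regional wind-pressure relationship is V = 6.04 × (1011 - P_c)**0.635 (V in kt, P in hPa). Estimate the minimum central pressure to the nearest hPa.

ΔP = (V / 6.04)^(1/0.635) = (137/6.04)^1.575.
137/6.04 = 22.682; 22.682^1.575 ≈ 136.44 hPa.
P_c = 1011 − 136.44 = 874.56 ≈ 875 hPa.

875 hPa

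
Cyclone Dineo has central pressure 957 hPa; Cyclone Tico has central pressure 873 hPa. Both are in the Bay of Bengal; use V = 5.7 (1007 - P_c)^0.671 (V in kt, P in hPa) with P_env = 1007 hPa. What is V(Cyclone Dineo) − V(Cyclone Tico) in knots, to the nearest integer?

Cyclone Dineo: ΔP = 50; V ≈ 5.7 × 50^0.671 ≈ 78.68 kt.
Cyclone Tico: ΔP = 134; V ≈ 5.7 × 134^0.671 ≈ 152.46 kt.
Difference ≈ 78.68 − 152.46 = -73.78 → -74 kt.

-74 kt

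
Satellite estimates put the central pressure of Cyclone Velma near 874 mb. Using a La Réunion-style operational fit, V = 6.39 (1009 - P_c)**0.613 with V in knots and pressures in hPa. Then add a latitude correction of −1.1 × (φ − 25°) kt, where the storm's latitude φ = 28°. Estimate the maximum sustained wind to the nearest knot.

ΔP = 1009 − 874 = 135 mb.
135^0.613 ≈ 20.225.
V ≈ 6.39 × 20.225 ≈ 129.2 kt.
Latitude correction: −1.1 × (28 − 25) = -3.3 kt.
Corrected V ≈ 125.9 kt → 126 kt.

126 kt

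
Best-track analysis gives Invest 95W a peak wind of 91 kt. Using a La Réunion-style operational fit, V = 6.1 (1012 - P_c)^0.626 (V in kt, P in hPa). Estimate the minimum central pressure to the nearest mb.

937 mb

ΔP = (V / 6.1)^(1/0.626) = (91/6.1)^1.597.
91/6.1 = 14.918; 14.918^1.597 ≈ 74.98 mb.
P_c = 1012 − 74.98 = 937.02 ≈ 937 mb.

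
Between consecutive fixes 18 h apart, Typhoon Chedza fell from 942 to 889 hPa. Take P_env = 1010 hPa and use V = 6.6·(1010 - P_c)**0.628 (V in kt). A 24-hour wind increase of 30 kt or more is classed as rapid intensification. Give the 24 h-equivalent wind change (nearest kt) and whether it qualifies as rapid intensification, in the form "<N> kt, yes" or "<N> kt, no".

54 kt, yes

V₁: ΔP = 68, V ≈ 6.6 × 68^0.628 ≈ 93.40 kt.
V₂: ΔP = 121, V ≈ 6.6 × 121^0.628 ≈ 134.13 kt.
ΔV over 18 h = 40.73 kt → 24 h equivalent = 40.73 × 24/18 ≈ 54.31 kt.
54 kt ≥ 30 kt ⇒ rapid intensification.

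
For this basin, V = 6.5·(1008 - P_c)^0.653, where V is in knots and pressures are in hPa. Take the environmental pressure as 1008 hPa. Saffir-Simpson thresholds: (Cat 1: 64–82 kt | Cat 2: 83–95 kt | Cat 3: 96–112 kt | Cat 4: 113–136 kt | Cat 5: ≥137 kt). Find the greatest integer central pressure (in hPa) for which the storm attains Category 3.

946 hPa

Category 3 begins at V = 96 kt.
Required ΔP = (96/6.5)^(1/0.653) = 14.769^1.531 ≈ 61.77 hPa.
P_c ≤ 1008 − 61.77 = 946.23, so the highest integer P_c is 946 hPa.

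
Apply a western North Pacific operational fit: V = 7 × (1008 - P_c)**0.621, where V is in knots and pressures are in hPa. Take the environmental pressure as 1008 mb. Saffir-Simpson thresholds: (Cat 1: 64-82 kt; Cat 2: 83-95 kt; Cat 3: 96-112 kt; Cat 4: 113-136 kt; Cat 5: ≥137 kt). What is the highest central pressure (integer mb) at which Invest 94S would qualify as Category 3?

940 mb

Category 3 begins at V = 96 kt.
Required ΔP = (96/7)^(1/0.621) = 13.714^1.610 ≈ 67.79 mb.
P_c ≤ 1008 − 67.79 = 940.21, so the highest integer P_c is 940 mb.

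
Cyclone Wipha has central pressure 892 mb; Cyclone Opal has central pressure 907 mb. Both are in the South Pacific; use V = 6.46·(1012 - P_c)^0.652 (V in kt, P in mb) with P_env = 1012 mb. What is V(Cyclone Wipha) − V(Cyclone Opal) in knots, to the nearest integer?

12 kt

Cyclone Wipha: ΔP = 120; V ≈ 6.46 × 120^0.652 ≈ 146.51 kt.
Cyclone Opal: ΔP = 105; V ≈ 6.46 × 105^0.652 ≈ 134.29 kt.
Difference ≈ 146.51 − 134.29 = 12.22 → 12 kt.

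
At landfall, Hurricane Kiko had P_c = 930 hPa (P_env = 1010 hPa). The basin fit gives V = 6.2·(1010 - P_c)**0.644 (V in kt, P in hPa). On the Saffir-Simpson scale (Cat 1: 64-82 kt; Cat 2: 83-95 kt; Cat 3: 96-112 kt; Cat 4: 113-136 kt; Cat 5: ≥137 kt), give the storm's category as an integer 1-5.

3

ΔP = 1010 − 930 = 80 hPa.
V ≈ 6.2 × 80^0.644 = 6.2 × 16.81 ≈ 104 kt.
104 kt falls in the Category 3 band.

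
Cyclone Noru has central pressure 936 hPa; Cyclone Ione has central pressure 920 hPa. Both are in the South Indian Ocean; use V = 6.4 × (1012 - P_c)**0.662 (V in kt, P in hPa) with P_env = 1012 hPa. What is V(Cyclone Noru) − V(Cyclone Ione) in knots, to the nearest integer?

-15 kt

Cyclone Noru: ΔP = 76; V ≈ 6.4 × 76^0.662 ≈ 112.53 kt.
Cyclone Ione: ΔP = 92; V ≈ 6.4 × 92^0.662 ≈ 127.70 kt.
Difference ≈ 112.53 − 127.70 = -15.17 → -15 kt.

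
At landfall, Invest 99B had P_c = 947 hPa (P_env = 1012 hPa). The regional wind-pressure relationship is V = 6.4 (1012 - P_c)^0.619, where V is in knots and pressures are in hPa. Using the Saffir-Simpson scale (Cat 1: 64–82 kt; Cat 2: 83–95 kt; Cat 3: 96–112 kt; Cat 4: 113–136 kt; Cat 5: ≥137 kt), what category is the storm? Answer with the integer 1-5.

ΔP = 1012 − 947 = 65 hPa.
V ≈ 6.4 × 65^0.619 = 6.4 × 13.25 ≈ 85 kt.
85 kt falls in the Category 2 band.

2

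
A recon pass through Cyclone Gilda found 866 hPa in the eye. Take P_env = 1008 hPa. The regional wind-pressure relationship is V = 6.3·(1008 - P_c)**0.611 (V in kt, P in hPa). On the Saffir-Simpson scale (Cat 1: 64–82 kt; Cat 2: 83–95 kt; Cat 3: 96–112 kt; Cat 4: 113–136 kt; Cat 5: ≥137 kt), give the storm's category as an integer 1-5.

4

ΔP = 1008 − 866 = 142 hPa.
V ≈ 6.3 × 142^0.611 = 6.3 × 20.66 ≈ 130 kt.
130 kt falls in the Category 4 band.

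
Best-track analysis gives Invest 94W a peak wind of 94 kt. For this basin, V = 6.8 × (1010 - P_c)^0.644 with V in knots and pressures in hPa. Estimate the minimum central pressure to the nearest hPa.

951 hPa

ΔP = (V / 6.8)^(1/0.644) = (94/6.8)^1.553.
94/6.8 = 13.824; 13.824^1.553 ≈ 59.04 hPa.
P_c = 1010 − 59.04 = 950.96 ≈ 951 hPa.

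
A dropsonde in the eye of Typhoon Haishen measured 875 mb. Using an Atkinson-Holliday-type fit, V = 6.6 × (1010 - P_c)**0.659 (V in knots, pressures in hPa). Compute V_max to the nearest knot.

ΔP = 1010 − 875 = 135 mb.
135^0.659 ≈ 25.345.
V ≈ 6.6 × 25.345 ≈ 167.3 kt.

167 kt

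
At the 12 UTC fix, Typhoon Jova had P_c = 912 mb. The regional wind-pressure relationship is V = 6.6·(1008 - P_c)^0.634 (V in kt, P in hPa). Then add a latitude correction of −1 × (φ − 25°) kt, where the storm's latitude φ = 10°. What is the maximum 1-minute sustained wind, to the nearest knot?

134 kt

ΔP = 1008 − 912 = 96 mb.
96^0.634 ≈ 18.062.
V ≈ 6.6 × 18.062 ≈ 119.2 kt.
Latitude correction: −1 × (10 − 25) = 15 kt.
Corrected V ≈ 134.2 kt → 134 kt.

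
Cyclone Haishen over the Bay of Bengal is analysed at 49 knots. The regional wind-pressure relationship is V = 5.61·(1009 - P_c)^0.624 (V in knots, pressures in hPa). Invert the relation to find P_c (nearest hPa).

ΔP = (V / 5.61)^(1/0.624) = (49/5.61)^1.603.
49/5.61 = 8.734; 8.734^1.603 ≈ 32.24 hPa.
P_c = 1009 − 32.24 = 976.76 ≈ 977 hPa.

977 hPa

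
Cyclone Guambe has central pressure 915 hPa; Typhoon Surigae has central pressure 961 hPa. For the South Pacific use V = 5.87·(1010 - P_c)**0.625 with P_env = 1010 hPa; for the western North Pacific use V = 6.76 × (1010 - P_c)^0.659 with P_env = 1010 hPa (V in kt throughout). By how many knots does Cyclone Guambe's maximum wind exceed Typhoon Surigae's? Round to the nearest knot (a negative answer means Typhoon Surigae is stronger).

Cyclone Guambe: ΔP = 95; V ≈ 5.87 × 95^0.625 ≈ 101.09 kt.
Typhoon Surigae: ΔP = 49; V ≈ 6.76 × 49^0.659 ≈ 87.86 kt.
Difference ≈ 101.09 − 87.86 = 13.23 → 13 kt.

13 kt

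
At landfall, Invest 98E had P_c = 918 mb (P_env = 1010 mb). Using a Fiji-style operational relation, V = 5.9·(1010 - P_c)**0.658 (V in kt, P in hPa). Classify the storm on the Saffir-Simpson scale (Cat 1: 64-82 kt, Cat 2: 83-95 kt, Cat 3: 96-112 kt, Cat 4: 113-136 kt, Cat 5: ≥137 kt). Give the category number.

4

ΔP = 1010 − 918 = 92 mb.
V ≈ 5.9 × 92^0.658 = 5.9 × 19.60 ≈ 116 kt.
116 kt falls in the Category 4 band.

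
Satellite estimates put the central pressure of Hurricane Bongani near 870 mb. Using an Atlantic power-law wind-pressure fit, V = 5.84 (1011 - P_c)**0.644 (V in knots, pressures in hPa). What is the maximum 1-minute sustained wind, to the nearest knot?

ΔP = 1011 − 870 = 141 mb.
141^0.644 ≈ 24.216.
V ≈ 5.84 × 24.216 ≈ 141.4 kt.

141 kt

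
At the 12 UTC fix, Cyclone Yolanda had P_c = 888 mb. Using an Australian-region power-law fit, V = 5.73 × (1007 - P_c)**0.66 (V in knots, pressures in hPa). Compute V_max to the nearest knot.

134 kt

ΔP = 1007 − 888 = 119 mb.
119^0.66 ≈ 23.435.
V ≈ 5.73 × 23.435 ≈ 134.3 kt.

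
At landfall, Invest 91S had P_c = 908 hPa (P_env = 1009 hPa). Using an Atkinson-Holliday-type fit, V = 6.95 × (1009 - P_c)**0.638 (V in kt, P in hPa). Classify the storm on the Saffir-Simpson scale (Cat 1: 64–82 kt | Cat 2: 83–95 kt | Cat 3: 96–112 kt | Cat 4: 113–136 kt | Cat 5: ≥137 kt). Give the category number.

4

ΔP = 1009 − 908 = 101 hPa.
V ≈ 6.95 × 101^0.638 = 6.95 × 19.00 ≈ 132 kt.
132 kt falls in the Category 4 band.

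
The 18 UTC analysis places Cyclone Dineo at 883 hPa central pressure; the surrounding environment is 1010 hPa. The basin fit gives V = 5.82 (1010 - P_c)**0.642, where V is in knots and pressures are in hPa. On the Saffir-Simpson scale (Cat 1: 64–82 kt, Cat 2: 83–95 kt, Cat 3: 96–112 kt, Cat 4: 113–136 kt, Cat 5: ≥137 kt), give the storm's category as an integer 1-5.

4

ΔP = 1010 − 883 = 127 hPa.
V ≈ 5.82 × 127^0.642 = 5.82 × 22.42 ≈ 130 kt.
130 kt falls in the Category 4 band.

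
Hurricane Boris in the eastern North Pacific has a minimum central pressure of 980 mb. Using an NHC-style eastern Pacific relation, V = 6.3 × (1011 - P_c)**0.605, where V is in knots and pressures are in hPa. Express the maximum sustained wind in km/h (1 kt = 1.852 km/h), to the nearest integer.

93 km/h

ΔP = 1011 − 980 = 31 mb.
V ≈ 6.3 × 31^0.605 = 6.3 × 7.985 ≈ 50.305 kt.
50.305 × 1.852 ≈ 93.17 km/h → 93 km/h.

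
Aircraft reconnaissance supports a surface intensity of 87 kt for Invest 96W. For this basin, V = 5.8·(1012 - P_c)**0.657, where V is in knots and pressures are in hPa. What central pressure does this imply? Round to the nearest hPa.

ΔP = (V / 5.8)^(1/0.657) = (87/5.8)^1.522.
87/5.8 = 15.000; 15.000^1.522 ≈ 61.67 hPa.
P_c = 1012 − 61.67 = 950.33 ≈ 950 hPa.

950 hPa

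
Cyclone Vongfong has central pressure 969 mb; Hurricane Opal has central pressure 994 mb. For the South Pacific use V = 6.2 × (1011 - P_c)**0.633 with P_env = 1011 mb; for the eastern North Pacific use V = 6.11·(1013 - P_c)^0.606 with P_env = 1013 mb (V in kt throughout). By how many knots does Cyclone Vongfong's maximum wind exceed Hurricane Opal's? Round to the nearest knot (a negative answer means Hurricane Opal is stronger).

30 kt

Cyclone Vongfong: ΔP = 42; V ≈ 6.2 × 42^0.633 ≈ 66.06 kt.
Hurricane Opal: ΔP = 19; V ≈ 6.11 × 19^0.606 ≈ 36.39 kt.
Difference ≈ 66.06 − 36.39 = 29.67 → 30 kt.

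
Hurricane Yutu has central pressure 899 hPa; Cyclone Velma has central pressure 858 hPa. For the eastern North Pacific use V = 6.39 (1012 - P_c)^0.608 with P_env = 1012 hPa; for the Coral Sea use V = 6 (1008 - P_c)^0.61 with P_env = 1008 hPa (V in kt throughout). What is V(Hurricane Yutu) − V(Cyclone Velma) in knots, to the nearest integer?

-14 kt

Hurricane Yutu: ΔP = 113; V ≈ 6.39 × 113^0.608 ≈ 113.18 kt.
Cyclone Velma: ΔP = 150; V ≈ 6 × 150^0.61 ≈ 127.52 kt.
Difference ≈ 113.18 − 127.52 = -14.34 → -14 kt.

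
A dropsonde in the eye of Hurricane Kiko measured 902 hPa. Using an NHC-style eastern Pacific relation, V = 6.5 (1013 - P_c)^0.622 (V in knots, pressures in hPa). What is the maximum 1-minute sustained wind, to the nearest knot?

122 kt

ΔP = 1013 − 902 = 111 hPa.
111^0.622 ≈ 18.715.
V ≈ 6.5 × 18.715 ≈ 121.6 kt.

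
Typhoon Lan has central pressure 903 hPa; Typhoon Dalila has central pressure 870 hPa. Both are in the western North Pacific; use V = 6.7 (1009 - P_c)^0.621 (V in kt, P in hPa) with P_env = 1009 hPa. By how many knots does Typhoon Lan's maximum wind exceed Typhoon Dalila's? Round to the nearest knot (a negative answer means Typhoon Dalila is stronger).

-22 kt

Typhoon Lan: ΔP = 106; V ≈ 6.7 × 106^0.621 ≈ 121.28 kt.
Typhoon Dalila: ΔP = 139; V ≈ 6.7 × 139^0.621 ≈ 143.51 kt.
Difference ≈ 121.28 − 143.51 = -22.23 → -22 kt.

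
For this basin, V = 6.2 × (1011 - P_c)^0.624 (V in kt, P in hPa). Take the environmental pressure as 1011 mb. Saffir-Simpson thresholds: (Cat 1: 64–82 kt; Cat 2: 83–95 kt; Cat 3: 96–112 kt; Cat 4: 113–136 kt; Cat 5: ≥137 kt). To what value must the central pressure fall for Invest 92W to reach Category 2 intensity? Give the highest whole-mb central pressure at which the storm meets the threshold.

Category 2 begins at V = 83 kt.
Required ΔP = (83/6.2)^(1/0.624) = 13.387^1.603 ≈ 63.91 mb.
P_c ≤ 1011 − 63.91 = 947.09, so the highest integer P_c is 947 mb.

947 mb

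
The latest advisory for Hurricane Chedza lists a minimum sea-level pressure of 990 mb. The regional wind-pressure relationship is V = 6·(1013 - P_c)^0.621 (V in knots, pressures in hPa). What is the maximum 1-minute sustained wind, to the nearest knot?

ΔP = 1013 − 990 = 23 mb.
23^0.621 ≈ 7.009.
V ≈ 6 × 7.009 ≈ 42.1 kt.

42 kt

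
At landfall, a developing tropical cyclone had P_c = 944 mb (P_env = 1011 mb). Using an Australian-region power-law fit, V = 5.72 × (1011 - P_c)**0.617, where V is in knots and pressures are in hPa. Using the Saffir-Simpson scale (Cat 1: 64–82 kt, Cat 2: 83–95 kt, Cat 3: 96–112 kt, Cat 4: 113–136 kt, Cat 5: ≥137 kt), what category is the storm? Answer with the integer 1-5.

ΔP = 1011 − 944 = 67 mb.
V ≈ 5.72 × 67^0.617 = 5.72 × 13.39 ≈ 77 kt.
77 kt falls in the Category 1 band.

1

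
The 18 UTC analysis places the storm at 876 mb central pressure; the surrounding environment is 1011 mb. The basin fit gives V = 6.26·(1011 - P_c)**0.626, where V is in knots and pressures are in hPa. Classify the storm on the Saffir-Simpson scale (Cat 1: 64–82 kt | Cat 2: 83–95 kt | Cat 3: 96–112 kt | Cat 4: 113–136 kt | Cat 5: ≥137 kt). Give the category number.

4

ΔP = 1011 − 876 = 135 mb.
V ≈ 6.26 × 135^0.626 = 6.26 × 21.56 ≈ 135 kt.
135 kt falls in the Category 4 band.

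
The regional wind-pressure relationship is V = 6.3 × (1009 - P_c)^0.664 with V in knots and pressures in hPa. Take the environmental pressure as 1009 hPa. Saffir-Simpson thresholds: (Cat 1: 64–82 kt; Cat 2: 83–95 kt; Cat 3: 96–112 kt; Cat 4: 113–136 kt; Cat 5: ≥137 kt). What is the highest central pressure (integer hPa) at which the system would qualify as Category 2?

960 hPa

Category 2 begins at V = 83 kt.
Required ΔP = (83/6.3)^(1/0.664) = 13.175^1.506 ≈ 48.57 hPa.
P_c ≤ 1009 − 48.57 = 960.43, so the highest integer P_c is 960 hPa.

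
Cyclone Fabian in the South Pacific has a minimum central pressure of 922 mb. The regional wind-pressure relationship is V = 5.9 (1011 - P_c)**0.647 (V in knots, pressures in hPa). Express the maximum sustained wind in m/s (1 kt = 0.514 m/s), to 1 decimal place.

55.3 m/s

ΔP = 1011 − 922 = 89 mb.
V ≈ 5.9 × 89^0.647 = 5.9 × 18.250 ≈ 107.673 kt.
107.673 × 0.514 ≈ 55.34 m/s → 55.3 m/s.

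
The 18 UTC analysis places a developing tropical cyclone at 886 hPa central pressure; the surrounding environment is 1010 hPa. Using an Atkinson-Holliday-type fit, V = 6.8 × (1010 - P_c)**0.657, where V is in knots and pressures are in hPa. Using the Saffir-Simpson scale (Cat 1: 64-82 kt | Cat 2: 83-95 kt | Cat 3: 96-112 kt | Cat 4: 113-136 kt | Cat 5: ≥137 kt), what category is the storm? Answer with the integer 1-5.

5

ΔP = 1010 − 886 = 124 hPa.
V ≈ 6.8 × 124^0.657 = 6.8 × 23.73 ≈ 161 kt.
161 kt falls in the Category 5 band.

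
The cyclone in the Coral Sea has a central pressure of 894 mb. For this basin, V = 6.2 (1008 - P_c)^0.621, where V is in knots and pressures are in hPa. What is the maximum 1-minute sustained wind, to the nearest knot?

ΔP = 1008 − 894 = 114 mb.
114^0.621 ≈ 18.938.
V ≈ 6.2 × 18.938 ≈ 117.4 kt.

117 kt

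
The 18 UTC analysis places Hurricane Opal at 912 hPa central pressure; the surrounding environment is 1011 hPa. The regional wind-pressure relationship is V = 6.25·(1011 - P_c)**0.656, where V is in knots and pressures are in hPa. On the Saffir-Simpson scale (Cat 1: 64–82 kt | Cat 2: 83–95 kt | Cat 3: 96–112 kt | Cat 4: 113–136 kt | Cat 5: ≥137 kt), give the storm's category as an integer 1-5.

ΔP = 1011 − 912 = 99 hPa.
V ≈ 6.25 × 99^0.656 = 6.25 × 20.38 ≈ 127 kt.
127 kt falls in the Category 4 band.

4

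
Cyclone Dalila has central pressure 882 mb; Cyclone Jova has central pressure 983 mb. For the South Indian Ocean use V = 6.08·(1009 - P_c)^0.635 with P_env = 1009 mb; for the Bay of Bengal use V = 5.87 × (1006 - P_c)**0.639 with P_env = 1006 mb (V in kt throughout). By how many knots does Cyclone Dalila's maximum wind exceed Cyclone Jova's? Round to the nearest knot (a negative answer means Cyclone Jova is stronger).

Cyclone Dalila: ΔP = 127; V ≈ 6.08 × 127^0.635 ≈ 131.77 kt.
Cyclone Jova: ΔP = 23; V ≈ 5.87 × 23^0.639 ≈ 43.53 kt.
Difference ≈ 131.77 − 43.53 = 88.24 → 88 kt.

88 kt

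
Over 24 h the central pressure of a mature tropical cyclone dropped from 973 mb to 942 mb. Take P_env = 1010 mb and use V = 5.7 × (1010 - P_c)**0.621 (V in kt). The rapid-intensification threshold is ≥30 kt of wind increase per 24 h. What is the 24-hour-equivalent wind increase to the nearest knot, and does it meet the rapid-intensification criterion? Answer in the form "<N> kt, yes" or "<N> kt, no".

25 kt, no

V₁: ΔP = 37, V ≈ 5.7 × 37^0.621 ≈ 53.67 kt.
V₂: ΔP = 68, V ≈ 5.7 × 68^0.621 ≈ 78.32 kt.
ΔV over 24 h = 24.65 kt → 24 h equivalent = 24.65 × 24/24 ≈ 24.65 kt.
25 kt < 30 kt ⇒ not rapid intensification.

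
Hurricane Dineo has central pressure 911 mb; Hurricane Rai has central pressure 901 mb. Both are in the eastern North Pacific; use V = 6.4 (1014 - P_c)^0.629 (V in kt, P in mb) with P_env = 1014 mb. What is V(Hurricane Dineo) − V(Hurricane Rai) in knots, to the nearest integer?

Hurricane Dineo: ΔP = 103; V ≈ 6.4 × 103^0.629 ≈ 118.10 kt.
Hurricane Rai: ΔP = 113; V ≈ 6.4 × 113^0.629 ≈ 125.19 kt.
Difference ≈ 118.10 − 125.19 = -7.09 → -7 kt.

-7 kt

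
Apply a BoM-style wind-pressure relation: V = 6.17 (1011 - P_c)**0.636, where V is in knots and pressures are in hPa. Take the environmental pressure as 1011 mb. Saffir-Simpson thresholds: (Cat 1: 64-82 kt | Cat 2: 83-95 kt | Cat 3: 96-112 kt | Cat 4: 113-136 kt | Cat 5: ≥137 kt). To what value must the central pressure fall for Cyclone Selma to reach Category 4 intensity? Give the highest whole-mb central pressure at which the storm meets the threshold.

Category 4 begins at V = 113 kt.
Required ΔP = (113/6.17)^(1/0.636) = 18.314^1.572 ≈ 96.72 mb.
P_c ≤ 1011 − 96.72 = 914.28, so the highest integer P_c is 914 mb.

914 mb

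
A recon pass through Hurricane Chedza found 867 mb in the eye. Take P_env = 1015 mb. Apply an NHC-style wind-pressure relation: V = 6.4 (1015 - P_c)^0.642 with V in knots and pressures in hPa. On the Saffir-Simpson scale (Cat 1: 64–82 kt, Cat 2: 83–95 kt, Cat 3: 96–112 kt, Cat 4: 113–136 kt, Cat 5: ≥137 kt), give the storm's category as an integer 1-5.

ΔP = 1015 − 867 = 148 mb.
V ≈ 6.4 × 148^0.642 = 6.4 × 24.73 ≈ 158 kt.
158 kt falls in the Category 5 band.

5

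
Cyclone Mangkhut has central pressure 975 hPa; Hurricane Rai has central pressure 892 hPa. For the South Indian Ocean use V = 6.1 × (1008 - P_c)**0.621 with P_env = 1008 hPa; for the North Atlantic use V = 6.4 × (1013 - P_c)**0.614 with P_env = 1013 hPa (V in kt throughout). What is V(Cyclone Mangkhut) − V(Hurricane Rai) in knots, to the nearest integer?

-68 kt

Cyclone Mangkhut: ΔP = 33; V ≈ 6.1 × 33^0.621 ≈ 53.50 kt.
Hurricane Rai: ΔP = 121; V ≈ 6.4 × 121^0.614 ≈ 121.62 kt.
Difference ≈ 53.50 − 121.62 = -68.12 → -68 kt.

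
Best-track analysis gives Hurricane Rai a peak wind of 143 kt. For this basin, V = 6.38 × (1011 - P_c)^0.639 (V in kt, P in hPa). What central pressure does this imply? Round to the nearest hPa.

ΔP = (V / 6.38)^(1/0.639) = (143/6.38)^1.565.
143/6.38 = 22.414; 22.414^1.565 ≈ 129.86 hPa.
P_c = 1011 − 129.86 = 881.14 ≈ 881 hPa.

881 hPa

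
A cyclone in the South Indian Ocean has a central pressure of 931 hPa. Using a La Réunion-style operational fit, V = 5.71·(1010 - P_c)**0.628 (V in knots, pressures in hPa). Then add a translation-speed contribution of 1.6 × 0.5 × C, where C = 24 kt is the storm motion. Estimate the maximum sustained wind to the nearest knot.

ΔP = 1010 − 931 = 79 hPa.
79^0.628 ≈ 15.549.
V ≈ 5.71 × 15.549 ≈ 88.8 kt.
Translation term: 1.6 × 0.5 × 24 = 19.2 kt.
Corrected V ≈ 108 kt → 108 kt.

108 kt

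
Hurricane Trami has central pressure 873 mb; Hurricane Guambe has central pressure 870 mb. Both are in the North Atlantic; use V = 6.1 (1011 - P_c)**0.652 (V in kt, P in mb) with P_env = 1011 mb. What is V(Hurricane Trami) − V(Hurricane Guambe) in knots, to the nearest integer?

Hurricane Trami: ΔP = 138; V ≈ 6.1 × 138^0.652 ≈ 151.54 kt.
Hurricane Guambe: ΔP = 141; V ≈ 6.1 × 141^0.652 ≈ 153.68 kt.
Difference ≈ 151.54 − 153.68 = -2.14 → -2 kt.

-2 kt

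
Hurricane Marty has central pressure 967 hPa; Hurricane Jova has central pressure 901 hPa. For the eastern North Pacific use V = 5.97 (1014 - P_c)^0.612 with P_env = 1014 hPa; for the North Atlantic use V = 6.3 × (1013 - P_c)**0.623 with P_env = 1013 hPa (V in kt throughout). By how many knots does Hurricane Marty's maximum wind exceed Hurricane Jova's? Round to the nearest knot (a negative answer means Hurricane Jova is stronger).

-56 kt

Hurricane Marty: ΔP = 47; V ≈ 5.97 × 47^0.612 ≈ 62.99 kt.
Hurricane Jova: ΔP = 112; V ≈ 6.3 × 112^0.623 ≈ 119.13 kt.
Difference ≈ 62.99 − 119.13 = -56.14 → -56 kt.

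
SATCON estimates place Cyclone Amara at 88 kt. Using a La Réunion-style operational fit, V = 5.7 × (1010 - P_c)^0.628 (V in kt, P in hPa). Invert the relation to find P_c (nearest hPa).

ΔP = (V / 5.7)^(1/0.628) = (88/5.7)^1.592.
88/5.7 = 15.439; 15.439^1.592 ≈ 78.11 hPa.
P_c = 1010 − 78.11 = 931.89 ≈ 932 hPa.

932 hPa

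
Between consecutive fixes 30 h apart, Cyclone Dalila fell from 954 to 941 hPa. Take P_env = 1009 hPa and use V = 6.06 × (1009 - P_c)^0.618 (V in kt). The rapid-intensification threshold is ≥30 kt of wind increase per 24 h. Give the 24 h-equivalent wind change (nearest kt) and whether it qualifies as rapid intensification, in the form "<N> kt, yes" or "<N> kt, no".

8 kt, no

V₁: ΔP = 55, V ≈ 6.06 × 55^0.618 ≈ 72.11 kt.
V₂: ΔP = 68, V ≈ 6.06 × 68^0.618 ≈ 82.22 kt.
ΔV over 30 h = 10.11 kt → 24 h equivalent = 10.11 × 24/30 ≈ 8.09 kt.
8 kt < 30 kt ⇒ not rapid intensification.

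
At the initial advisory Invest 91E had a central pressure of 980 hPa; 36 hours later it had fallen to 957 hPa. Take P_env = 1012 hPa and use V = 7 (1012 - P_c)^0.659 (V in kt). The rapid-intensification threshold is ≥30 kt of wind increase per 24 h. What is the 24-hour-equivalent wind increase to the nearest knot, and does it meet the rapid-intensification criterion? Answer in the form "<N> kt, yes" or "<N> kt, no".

V₁: ΔP = 32, V ≈ 7 × 32^0.659 ≈ 68.71 kt.
V₂: ΔP = 55, V ≈ 7 × 55^0.659 ≈ 98.17 kt.
ΔV over 36 h = 29.46 kt → 24 h equivalent = 29.46 × 24/36 ≈ 19.64 kt.
20 kt < 30 kt ⇒ not rapid intensification.

20 kt, no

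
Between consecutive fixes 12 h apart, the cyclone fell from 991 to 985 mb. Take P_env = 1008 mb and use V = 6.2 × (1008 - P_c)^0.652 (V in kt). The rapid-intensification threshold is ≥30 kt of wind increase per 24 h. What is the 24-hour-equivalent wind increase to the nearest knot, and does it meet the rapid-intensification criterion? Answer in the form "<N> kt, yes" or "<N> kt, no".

V₁: ΔP = 17, V ≈ 6.2 × 17^0.652 ≈ 39.32 kt.
V₂: ΔP = 23, V ≈ 6.2 × 23^0.652 ≈ 47.89 kt.
ΔV over 12 h = 8.57 kt → 24 h equivalent = 8.57 × 24/12 ≈ 17.14 kt.
17 kt < 30 kt ⇒ not rapid intensification.

17 kt, no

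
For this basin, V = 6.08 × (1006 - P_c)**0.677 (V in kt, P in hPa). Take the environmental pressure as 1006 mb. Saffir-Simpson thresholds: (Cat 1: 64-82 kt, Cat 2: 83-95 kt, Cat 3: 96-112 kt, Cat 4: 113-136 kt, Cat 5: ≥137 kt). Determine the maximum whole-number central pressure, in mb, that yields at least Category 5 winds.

Category 5 begins at V = 137 kt.
Required ΔP = (137/6.08)^(1/0.677) = 22.533^1.477 ≈ 99.60 mb.
P_c ≤ 1006 − 99.60 = 906.40, so the highest integer P_c is 906 mb.

906 mb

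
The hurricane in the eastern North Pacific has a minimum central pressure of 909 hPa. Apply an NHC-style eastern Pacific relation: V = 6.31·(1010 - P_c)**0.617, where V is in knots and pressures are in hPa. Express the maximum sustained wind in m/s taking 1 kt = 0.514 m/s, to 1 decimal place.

ΔP = 1010 − 909 = 101 hPa.
V ≈ 6.31 × 101^0.617 = 6.31 × 17.245 ≈ 108.817 kt.
108.817 × 0.514 ≈ 55.93 m/s → 55.9 m/s.

55.9 m/s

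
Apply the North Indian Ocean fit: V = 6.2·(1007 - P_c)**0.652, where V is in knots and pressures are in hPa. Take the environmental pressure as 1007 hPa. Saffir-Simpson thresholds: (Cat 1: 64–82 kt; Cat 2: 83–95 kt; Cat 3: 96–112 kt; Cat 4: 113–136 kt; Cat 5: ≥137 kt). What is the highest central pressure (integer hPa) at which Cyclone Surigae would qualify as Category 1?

Category 1 begins at V = 64 kt.
Required ΔP = (64/6.2)^(1/0.652) = 10.323^1.534 ≈ 35.88 hPa.
P_c ≤ 1007 − 35.88 = 971.12, so the highest integer P_c is 971 hPa.

971 hPa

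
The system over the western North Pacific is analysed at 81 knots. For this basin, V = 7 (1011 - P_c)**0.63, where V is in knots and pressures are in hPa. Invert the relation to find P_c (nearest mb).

962 mb

ΔP = (V / 7)^(1/0.63) = (81/7)^1.587.
81/7 = 11.571; 11.571^1.587 ≈ 48.74 mb.
P_c = 1011 − 48.74 = 962.26 ≈ 962 mb.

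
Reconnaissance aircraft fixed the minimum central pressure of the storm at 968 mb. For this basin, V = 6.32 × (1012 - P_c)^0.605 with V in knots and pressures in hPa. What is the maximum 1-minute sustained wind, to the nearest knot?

ΔP = 1012 − 968 = 44 mb.
44^0.605 ≈ 9.869.
V ≈ 6.32 × 9.869 ≈ 62.4 kt.

62 kt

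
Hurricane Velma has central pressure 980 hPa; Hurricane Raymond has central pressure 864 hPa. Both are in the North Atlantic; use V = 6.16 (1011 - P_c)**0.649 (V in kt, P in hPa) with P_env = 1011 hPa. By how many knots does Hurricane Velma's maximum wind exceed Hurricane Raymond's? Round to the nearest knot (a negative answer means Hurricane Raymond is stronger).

Hurricane Velma: ΔP = 31; V ≈ 6.16 × 31^0.649 ≈ 57.21 kt.
Hurricane Raymond: ΔP = 147; V ≈ 6.16 × 147^0.649 ≈ 157.10 kt.
Difference ≈ 57.21 − 157.10 = -99.89 → -100 kt.

-100 kt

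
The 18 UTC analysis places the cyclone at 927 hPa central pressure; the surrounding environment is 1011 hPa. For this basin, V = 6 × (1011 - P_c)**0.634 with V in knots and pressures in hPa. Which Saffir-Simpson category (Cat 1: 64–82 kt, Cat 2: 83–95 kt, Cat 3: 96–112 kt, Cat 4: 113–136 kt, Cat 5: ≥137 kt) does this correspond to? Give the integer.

3

ΔP = 1011 − 927 = 84 hPa.
V ≈ 6 × 84^0.634 = 6 × 16.60 ≈ 100 kt.
100 kt falls in the Category 3 band.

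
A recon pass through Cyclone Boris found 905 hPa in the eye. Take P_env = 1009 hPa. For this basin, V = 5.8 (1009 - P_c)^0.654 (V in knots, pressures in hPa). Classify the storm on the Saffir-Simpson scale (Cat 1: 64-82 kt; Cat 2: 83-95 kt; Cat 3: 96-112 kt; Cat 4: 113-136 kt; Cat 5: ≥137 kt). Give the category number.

ΔP = 1009 − 905 = 104 hPa.
V ≈ 5.8 × 104^0.654 = 5.8 × 20.85 ≈ 121 kt.
121 kt falls in the Category 4 band.

4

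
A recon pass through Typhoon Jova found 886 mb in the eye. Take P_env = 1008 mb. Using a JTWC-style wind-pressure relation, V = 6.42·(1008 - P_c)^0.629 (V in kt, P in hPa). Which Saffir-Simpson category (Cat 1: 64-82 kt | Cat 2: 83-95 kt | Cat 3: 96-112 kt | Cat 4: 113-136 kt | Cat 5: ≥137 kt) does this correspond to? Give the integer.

4

ΔP = 1008 − 886 = 122 mb.
V ≈ 6.42 × 122^0.629 = 6.42 × 20.53 ≈ 132 kt.
132 kt falls in the Category 4 band.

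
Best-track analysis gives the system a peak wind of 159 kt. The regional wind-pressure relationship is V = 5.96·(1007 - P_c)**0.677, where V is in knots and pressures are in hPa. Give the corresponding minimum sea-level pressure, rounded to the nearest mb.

879 mb

ΔP = (V / 5.96)^(1/0.677) = (159/5.96)^1.477.
159/5.96 = 26.678; 26.678^1.477 ≈ 127.81 mb.
P_c = 1007 − 127.81 = 879.19 ≈ 879 mb.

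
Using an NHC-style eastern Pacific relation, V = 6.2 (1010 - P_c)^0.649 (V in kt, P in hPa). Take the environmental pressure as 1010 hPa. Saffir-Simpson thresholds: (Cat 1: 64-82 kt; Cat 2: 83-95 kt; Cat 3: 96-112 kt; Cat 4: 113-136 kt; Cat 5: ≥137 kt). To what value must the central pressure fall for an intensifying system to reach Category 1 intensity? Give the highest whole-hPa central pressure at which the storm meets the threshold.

Category 1 begins at V = 64 kt.
Required ΔP = (64/6.2)^(1/0.649) = 10.323^1.541 ≈ 36.48 hPa.
P_c ≤ 1010 − 36.48 = 973.52, so the highest integer P_c is 973 hPa.

973 hPa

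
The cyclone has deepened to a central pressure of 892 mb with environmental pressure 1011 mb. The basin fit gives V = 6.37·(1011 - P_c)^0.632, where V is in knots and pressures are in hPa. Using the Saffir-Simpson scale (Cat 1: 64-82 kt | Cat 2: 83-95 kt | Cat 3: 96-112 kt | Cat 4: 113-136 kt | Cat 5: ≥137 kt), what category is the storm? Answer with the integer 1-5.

4

ΔP = 1011 − 892 = 119 mb.
V ≈ 6.37 × 119^0.632 = 6.37 × 20.50 ≈ 131 kt.
131 kt falls in the Category 4 band.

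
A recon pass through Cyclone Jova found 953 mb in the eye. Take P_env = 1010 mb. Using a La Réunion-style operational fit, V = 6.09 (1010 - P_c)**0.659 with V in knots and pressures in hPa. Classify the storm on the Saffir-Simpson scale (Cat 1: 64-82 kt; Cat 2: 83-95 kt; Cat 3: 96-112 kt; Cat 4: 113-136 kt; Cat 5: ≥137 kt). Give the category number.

2

ΔP = 1010 − 953 = 57 mb.
V ≈ 6.09 × 57^0.659 = 6.09 × 14.36 ≈ 87 kt.
87 kt falls in the Category 2 band.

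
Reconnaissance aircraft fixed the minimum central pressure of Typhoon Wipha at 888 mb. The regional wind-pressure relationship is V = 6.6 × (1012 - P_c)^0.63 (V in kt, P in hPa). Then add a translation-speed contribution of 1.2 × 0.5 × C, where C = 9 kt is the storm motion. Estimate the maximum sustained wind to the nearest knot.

ΔP = 1012 − 888 = 124 mb.
124^0.63 ≈ 20.838.
V ≈ 6.6 × 20.838 ≈ 137.5 kt.
Translation term: 1.2 × 0.5 × 9 = 5.4 kt.
Corrected V ≈ 142.9 kt → 143 kt.

143 kt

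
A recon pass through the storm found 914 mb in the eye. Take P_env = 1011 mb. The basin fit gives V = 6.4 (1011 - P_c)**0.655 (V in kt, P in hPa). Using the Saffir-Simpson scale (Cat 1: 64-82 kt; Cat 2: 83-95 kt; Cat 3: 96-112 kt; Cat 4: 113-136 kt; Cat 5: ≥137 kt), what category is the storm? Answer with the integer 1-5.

4

ΔP = 1011 − 914 = 97 mb.
V ≈ 6.4 × 97^0.655 = 6.4 × 20.01 ≈ 128 kt.
128 kt falls in the Category 4 band.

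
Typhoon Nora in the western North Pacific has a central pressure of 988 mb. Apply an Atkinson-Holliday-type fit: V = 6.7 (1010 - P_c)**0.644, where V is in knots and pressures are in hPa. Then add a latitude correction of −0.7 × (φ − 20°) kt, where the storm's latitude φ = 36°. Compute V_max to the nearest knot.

ΔP = 1010 − 988 = 22 mb.
22^0.644 ≈ 7.320.
V ≈ 6.7 × 7.320 ≈ 49.0 kt.
Latitude correction: −0.7 × (36 − 20) = -11.2 kt.
Corrected V ≈ 37.8 kt → 38 kt.

38 kt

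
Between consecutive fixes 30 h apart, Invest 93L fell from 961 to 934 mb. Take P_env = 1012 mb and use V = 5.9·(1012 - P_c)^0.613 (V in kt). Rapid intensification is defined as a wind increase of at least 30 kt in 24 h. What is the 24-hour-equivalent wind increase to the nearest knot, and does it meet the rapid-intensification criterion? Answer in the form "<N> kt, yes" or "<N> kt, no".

V₁: ΔP = 51, V ≈ 5.9 × 51^0.613 ≈ 65.70 kt.
V₂: ΔP = 78, V ≈ 5.9 × 78^0.613 ≈ 85.25 kt.
ΔV over 30 h = 19.55 kt → 24 h equivalent = 19.55 × 24/30 ≈ 15.64 kt.
16 kt < 30 kt ⇒ not rapid intensification.

16 kt, no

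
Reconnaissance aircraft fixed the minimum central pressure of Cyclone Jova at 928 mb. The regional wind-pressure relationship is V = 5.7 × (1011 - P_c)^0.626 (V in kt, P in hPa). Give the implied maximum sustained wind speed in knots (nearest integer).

91 kt

ΔP = 1011 − 928 = 83 mb.
83^0.626 ≈ 15.898.
V ≈ 5.7 × 15.898 ≈ 90.6 kt.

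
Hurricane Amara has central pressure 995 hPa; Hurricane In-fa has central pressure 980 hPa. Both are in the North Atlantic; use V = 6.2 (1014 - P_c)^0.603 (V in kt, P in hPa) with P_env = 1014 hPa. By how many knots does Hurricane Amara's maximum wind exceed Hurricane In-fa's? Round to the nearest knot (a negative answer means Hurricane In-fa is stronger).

Hurricane Amara: ΔP = 19; V ≈ 6.2 × 19^0.603 ≈ 36.60 kt.
Hurricane In-fa: ΔP = 34; V ≈ 6.2 × 34^0.603 ≈ 51.98 kt.
Difference ≈ 36.60 − 51.98 = -15.38 → -15 kt.

-15 kt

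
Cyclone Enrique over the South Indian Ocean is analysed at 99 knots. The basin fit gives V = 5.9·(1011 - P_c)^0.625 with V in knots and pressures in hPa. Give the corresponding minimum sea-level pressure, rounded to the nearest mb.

920 mb

ΔP = (V / 5.9)^(1/0.625) = (99/5.9)^1.600.
99/5.9 = 16.780; 16.780^1.600 ≈ 91.13 mb.
P_c = 1011 − 91.13 = 919.87 ≈ 920 mb.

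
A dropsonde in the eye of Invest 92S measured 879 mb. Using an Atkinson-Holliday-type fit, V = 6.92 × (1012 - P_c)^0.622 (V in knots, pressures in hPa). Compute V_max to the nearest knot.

ΔP = 1012 − 879 = 133 mb.
133^0.622 ≈ 20.943.
V ≈ 6.92 × 20.943 ≈ 144.9 kt.

145 kt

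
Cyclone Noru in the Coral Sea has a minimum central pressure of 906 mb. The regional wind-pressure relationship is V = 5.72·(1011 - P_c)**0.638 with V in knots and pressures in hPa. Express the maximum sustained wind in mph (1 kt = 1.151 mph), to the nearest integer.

ΔP = 1011 − 906 = 105 mb.
V ≈ 5.72 × 105^0.638 = 5.72 × 19.477 ≈ 111.408 kt.
111.408 × 1.151 ≈ 128.23 mph → 128 mph.

128 mph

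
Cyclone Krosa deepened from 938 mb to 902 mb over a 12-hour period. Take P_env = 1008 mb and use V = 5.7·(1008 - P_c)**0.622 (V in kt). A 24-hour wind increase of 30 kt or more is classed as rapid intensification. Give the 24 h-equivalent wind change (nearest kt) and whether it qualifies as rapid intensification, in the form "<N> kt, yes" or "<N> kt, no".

47 kt, yes

V₁: ΔP = 70, V ≈ 5.7 × 70^0.622 ≈ 80.08 kt.
V₂: ΔP = 106, V ≈ 5.7 × 106^0.622 ≈ 103.66 kt.
ΔV over 12 h = 23.58 kt → 24 h equivalent = 23.58 × 24/12 ≈ 47.16 kt.
47 kt ≥ 30 kt ⇒ rapid intensification.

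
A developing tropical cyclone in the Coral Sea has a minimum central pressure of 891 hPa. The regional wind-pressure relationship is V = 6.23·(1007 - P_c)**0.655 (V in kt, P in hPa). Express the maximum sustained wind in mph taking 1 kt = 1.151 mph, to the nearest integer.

ΔP = 1007 − 891 = 116 hPa.
V ≈ 6.23 × 116^0.655 = 6.23 × 22.502 ≈ 140.187 kt.
140.187 × 1.151 ≈ 161.36 mph → 161 mph.

161 mph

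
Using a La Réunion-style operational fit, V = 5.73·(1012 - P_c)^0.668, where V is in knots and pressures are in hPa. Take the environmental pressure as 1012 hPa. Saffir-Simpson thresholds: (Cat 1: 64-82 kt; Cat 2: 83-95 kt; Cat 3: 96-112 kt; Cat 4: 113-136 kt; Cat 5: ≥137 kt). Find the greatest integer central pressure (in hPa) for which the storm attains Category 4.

Category 4 begins at V = 113 kt.
Required ΔP = (113/5.73)^(1/0.668) = 19.721^1.497 ≈ 86.80 hPa.
P_c ≤ 1012 − 86.80 = 925.20, so the highest integer P_c is 925 hPa.

925 hPa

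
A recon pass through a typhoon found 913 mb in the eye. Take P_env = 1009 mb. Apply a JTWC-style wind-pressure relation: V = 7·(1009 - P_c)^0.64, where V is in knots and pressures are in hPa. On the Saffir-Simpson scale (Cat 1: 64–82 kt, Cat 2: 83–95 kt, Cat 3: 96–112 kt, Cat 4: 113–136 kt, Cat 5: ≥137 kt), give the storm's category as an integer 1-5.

ΔP = 1009 − 913 = 96 mb.
V ≈ 7 × 96^0.64 = 7 × 18.56 ≈ 130 kt.
130 kt falls in the Category 4 band.

4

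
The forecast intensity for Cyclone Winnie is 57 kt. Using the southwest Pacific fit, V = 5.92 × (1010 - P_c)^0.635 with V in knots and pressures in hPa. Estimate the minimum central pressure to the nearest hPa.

975 hPa

ΔP = (V / 5.92)^(1/0.635) = (57/5.92)^1.575.
57/5.92 = 9.628; 9.628^1.575 ≈ 35.39 hPa.
P_c = 1010 − 35.39 = 974.61 ≈ 975 hPa.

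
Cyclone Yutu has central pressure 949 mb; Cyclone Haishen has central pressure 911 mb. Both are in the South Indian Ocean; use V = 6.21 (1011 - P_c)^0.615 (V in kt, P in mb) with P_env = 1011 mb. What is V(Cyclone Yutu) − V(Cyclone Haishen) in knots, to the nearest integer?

-27 kt

Cyclone Yutu: ΔP = 62; V ≈ 6.21 × 62^0.615 ≈ 78.60 kt.
Cyclone Haishen: ΔP = 100; V ≈ 6.21 × 100^0.615 ≈ 105.46 kt.
Difference ≈ 78.60 − 105.46 = -26.86 → -27 kt.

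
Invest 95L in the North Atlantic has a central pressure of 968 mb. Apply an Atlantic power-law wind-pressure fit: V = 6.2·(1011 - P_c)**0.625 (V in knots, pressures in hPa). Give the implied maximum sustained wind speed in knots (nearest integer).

ΔP = 1011 − 968 = 43 mb.
43^0.625 ≈ 10.493.
V ≈ 6.2 × 10.493 ≈ 65.1 kt.

65 kt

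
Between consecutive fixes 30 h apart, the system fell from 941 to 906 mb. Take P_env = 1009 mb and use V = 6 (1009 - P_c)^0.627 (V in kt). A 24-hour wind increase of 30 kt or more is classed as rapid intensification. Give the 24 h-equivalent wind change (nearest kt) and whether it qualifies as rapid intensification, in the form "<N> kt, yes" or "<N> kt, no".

V₁: ΔP = 68, V ≈ 6 × 68^0.627 ≈ 84.55 kt.
V₂: ΔP = 103, V ≈ 6 × 103^0.627 ≈ 109.70 kt.
ΔV over 30 h = 25.15 kt → 24 h equivalent = 25.15 × 24/30 ≈ 20.12 kt.
20 kt < 30 kt ⇒ not rapid intensification.

20 kt, no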